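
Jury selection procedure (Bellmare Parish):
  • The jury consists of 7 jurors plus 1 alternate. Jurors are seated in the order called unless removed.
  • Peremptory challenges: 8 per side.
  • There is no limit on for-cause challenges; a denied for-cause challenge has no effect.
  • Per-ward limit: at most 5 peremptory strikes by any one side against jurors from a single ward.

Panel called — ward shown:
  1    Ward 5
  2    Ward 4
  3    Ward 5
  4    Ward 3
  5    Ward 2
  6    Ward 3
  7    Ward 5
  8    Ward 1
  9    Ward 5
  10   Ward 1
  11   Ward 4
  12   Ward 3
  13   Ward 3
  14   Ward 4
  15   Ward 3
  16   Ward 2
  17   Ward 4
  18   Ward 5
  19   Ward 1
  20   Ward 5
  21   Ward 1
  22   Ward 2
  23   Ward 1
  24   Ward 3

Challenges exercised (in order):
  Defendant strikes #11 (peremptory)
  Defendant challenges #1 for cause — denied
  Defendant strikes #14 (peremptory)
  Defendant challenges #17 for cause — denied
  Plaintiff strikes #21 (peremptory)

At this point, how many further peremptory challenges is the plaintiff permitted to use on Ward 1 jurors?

4

Plaintiff peremptories so far: #21 — 1 of 8 used, 7 left overall.
Against Ward 1: #21 — 1 used; per-ward cap 5 leaves 4.
Binding limit: min(7, 4) = 4.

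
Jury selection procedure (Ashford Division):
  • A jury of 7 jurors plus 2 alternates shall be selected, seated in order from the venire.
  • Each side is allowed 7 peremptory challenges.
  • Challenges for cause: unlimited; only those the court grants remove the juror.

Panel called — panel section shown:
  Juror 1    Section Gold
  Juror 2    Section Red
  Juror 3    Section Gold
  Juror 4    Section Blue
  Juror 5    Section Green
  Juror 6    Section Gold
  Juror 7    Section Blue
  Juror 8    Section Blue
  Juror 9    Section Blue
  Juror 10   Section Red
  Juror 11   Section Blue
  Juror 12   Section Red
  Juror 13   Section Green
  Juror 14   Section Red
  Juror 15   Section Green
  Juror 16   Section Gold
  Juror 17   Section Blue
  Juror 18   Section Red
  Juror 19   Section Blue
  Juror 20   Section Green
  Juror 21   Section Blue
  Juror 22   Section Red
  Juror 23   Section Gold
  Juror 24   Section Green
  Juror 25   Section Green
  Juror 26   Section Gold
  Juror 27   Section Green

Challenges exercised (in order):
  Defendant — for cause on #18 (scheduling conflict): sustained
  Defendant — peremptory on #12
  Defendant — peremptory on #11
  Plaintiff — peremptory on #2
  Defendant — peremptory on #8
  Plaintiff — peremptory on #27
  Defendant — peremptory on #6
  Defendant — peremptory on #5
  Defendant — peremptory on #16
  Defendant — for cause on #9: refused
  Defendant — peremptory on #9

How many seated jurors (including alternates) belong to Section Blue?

Removed: #2, #5, #6, #8, #9, #11, #12, #16, #18, #27.
Seated (9 incl. alternates): #1, #3, #4, #7, #10, #13, #14, #15, #17.
Of those, in Section Blue: #4, #7, #17 → 3.

3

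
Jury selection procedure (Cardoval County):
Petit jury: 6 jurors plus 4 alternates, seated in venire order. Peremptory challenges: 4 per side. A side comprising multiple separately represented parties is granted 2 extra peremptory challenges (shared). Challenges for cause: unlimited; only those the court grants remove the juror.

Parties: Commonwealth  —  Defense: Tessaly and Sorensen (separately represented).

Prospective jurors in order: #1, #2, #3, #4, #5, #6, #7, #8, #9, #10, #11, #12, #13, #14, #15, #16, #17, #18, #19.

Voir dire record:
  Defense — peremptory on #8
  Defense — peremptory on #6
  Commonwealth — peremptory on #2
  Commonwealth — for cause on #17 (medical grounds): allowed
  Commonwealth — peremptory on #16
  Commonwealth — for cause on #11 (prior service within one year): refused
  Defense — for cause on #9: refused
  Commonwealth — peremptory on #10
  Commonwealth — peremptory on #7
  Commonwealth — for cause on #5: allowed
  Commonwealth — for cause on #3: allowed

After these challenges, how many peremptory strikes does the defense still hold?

Defense allotment: 4 base + 2 multi-party = 6.
Defense peremptories used: #8, #6 — 2 (the for-cause on #9 doesn't count).
Remaining: 6 − 2 = 4.

4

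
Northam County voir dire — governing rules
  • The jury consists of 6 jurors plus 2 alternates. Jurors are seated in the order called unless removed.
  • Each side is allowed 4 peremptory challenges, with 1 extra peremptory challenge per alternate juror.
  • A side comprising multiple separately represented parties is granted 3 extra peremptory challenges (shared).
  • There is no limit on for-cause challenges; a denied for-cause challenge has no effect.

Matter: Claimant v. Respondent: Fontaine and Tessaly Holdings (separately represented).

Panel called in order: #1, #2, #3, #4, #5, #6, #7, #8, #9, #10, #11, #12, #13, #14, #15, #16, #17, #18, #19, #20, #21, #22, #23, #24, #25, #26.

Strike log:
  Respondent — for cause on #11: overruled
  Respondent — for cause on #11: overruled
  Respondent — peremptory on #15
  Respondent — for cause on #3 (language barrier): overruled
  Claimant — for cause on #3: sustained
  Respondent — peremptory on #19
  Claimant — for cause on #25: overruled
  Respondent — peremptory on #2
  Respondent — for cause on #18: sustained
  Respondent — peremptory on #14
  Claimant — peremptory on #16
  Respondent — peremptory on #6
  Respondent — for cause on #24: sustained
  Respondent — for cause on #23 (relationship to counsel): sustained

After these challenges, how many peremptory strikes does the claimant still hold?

Claimant allotment: 4 base + 1 × 2 alternates = 6.
Claimant peremptories used: #16 — 1 (for-cause on #3, #25 don't count).
Remaining: 6 − 1 = 5.

5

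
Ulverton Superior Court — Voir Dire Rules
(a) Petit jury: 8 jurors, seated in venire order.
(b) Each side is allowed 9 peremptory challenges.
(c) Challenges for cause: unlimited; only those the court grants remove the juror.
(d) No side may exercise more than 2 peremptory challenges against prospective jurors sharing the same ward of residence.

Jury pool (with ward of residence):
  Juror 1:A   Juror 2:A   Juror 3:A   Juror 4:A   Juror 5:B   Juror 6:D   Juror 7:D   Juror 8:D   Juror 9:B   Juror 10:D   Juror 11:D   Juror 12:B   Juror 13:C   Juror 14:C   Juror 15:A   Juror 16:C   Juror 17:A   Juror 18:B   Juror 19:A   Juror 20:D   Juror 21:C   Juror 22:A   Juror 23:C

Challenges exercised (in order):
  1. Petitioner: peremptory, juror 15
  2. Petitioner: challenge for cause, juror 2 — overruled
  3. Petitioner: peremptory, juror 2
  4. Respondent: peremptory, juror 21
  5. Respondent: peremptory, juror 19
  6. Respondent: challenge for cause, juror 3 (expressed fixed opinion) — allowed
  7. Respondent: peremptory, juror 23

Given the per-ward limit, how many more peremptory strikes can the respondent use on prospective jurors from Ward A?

1

Respondent peremptories so far: #21, #19, #23 — 3 of 9 used, 6 left overall.
Against Ward A: #19 — 1 used; per-ward cap 2 leaves 1.
Binding limit: min(6, 1) = 1.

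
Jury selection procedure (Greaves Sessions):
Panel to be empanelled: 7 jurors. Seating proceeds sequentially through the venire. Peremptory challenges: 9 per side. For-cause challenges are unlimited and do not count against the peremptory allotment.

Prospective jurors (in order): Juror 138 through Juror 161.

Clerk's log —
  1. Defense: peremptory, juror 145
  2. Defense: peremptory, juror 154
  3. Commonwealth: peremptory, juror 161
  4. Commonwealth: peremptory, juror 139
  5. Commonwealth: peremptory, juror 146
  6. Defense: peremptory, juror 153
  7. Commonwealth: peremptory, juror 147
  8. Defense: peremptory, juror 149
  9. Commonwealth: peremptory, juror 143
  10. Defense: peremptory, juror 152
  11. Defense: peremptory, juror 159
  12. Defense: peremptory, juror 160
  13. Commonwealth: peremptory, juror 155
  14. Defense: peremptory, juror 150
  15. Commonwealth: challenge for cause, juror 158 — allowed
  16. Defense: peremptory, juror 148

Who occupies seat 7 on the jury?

156

Removed: #139, #143, #145, #146, #147, #148, #149, #150, #152, #153, #154, #155, #158, #159, #160, #161.
Seating in order: seats 1–7 → #138, #140, #141, #142, #144, #151, #156.
So seat 7 is #156.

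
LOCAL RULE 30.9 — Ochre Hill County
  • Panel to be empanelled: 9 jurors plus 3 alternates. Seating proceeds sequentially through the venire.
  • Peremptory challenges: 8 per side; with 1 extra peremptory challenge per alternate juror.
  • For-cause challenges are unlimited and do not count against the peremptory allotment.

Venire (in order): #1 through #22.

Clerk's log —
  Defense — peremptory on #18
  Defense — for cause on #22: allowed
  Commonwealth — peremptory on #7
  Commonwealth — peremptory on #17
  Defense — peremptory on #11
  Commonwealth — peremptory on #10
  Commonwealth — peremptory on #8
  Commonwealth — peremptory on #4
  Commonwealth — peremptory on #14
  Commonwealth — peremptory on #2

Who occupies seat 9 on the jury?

16

Removed: #2, #4, #7, #8, #10, #11, #14, #17, #18, #22.
Seating in order: seats 1–9 → #1, #3, #5, #6, #9, #12, #13, #15, #16; alternates → #19, #20, #21.
So seat 9 is #16.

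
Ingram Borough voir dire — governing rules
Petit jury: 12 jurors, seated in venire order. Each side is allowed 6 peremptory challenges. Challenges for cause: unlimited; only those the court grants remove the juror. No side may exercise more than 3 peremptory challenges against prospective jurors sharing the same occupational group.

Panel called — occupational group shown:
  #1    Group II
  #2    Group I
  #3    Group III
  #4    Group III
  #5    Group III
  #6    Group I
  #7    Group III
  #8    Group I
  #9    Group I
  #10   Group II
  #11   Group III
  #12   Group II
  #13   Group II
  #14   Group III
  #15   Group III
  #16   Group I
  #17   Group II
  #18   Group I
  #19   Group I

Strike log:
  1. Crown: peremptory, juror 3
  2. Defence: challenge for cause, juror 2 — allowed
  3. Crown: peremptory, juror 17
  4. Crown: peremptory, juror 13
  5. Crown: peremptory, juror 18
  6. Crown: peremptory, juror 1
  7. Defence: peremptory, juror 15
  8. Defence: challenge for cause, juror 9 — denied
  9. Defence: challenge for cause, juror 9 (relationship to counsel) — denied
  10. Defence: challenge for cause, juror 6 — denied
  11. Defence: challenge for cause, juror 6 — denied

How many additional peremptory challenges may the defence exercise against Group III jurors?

Defence peremptories so far: #15 — 1 of 6 used, 5 left overall.
Against Group III: #15 — 1 used; per-group cap 3 leaves 2.
Binding limit: min(5, 2) = 2.

2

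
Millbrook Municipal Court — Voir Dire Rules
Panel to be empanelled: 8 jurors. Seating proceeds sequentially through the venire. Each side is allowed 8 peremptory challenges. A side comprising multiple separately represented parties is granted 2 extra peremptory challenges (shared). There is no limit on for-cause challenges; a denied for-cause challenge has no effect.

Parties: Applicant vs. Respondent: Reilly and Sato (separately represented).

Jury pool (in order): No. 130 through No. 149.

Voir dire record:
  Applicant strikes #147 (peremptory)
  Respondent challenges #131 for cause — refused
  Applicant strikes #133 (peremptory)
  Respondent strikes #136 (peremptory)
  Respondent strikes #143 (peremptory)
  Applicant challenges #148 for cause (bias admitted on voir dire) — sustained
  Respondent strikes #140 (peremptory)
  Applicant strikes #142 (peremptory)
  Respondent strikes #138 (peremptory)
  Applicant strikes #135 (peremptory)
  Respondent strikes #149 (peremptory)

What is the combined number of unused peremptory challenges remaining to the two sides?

Applicant allotment: 8. Respondent allotment: 8 base + 2 multi-party = 10.
Applicant peremptories used: #147, #133, #142, #135 — 4 (the for-cause on #148 doesn't count).
Respondent peremptories used: #136, #143, #140, #138, #149 — 5 (the for-cause on #131 doesn't count).
Remaining: (8 − 4) + (10 − 5) = 9.

9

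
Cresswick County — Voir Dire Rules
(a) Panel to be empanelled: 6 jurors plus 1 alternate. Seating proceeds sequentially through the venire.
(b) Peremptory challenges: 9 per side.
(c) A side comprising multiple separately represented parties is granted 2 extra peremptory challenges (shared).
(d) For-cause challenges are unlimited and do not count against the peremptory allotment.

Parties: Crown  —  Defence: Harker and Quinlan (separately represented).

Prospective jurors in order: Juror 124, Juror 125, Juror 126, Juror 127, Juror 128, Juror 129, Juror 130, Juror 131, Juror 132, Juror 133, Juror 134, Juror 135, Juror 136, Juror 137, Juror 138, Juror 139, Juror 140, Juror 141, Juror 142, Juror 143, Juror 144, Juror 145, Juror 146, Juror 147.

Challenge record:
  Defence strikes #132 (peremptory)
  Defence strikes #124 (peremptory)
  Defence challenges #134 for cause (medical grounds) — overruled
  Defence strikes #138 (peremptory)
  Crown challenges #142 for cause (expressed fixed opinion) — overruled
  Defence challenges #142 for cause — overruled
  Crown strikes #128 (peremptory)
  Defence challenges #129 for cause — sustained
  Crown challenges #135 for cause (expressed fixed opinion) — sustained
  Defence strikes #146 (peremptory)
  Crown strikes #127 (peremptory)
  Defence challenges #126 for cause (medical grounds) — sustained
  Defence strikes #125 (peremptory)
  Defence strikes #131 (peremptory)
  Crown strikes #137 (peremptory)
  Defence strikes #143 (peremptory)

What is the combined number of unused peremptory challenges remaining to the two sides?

Crown allotment: 9. Defence allotment: 9 base + 2 multi-party = 11.
Crown peremptories used: #128, #127, #137 — 3 (for-cause on #142, #135 don't count).
Defence peremptories used: #132, #124, #138, #146, #125, #131, #143 — 7 (for-cause on #134, #142, #129, #126 don't count).
Remaining: (9 − 3) + (11 − 7) = 10.

10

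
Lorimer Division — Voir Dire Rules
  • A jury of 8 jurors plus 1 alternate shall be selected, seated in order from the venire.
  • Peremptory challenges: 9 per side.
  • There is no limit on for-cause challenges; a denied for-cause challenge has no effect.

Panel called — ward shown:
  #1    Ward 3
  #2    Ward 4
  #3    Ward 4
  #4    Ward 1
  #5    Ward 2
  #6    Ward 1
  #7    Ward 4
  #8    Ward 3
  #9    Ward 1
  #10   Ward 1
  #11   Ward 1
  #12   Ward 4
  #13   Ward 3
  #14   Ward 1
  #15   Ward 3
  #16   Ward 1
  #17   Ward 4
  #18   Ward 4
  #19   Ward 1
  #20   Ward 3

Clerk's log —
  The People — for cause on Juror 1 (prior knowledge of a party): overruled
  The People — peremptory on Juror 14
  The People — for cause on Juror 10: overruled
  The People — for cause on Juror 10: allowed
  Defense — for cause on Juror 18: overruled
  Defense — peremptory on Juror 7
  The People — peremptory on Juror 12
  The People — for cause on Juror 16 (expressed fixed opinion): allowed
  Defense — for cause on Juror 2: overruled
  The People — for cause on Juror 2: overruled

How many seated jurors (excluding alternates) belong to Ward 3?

Removed: #7, #10, #12, #14, #16.
Seated jurors 1–8: #1, #2, #3, #4, #5, #6, #8, #9 (alternates #11 not counted).
Of those, in Ward 3: #1, #8 → 2.

2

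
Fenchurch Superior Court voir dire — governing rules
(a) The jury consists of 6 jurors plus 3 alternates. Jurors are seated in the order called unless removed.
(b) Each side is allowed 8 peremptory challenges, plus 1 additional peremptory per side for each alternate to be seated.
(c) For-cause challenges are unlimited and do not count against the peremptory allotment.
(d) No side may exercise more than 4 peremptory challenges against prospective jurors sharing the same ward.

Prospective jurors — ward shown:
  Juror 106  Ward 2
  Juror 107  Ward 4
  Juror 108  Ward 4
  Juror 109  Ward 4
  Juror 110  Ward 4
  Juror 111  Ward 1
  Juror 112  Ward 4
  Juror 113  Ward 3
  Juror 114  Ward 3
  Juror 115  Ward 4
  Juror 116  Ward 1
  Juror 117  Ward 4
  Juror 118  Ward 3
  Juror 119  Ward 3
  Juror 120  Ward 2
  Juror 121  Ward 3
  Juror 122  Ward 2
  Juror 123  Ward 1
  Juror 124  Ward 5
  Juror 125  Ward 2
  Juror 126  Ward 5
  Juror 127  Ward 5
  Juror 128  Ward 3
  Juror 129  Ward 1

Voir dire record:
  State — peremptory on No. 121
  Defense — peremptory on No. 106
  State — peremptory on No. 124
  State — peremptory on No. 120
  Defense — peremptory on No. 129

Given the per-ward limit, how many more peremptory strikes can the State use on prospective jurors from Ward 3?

3

State peremptories so far: #121, #124, #120 — 3 of 11 used, 8 left overall.
Against Ward 3: #121 — 1 used; per-ward cap 4 leaves 3.
Binding limit: min(8, 3) = 3.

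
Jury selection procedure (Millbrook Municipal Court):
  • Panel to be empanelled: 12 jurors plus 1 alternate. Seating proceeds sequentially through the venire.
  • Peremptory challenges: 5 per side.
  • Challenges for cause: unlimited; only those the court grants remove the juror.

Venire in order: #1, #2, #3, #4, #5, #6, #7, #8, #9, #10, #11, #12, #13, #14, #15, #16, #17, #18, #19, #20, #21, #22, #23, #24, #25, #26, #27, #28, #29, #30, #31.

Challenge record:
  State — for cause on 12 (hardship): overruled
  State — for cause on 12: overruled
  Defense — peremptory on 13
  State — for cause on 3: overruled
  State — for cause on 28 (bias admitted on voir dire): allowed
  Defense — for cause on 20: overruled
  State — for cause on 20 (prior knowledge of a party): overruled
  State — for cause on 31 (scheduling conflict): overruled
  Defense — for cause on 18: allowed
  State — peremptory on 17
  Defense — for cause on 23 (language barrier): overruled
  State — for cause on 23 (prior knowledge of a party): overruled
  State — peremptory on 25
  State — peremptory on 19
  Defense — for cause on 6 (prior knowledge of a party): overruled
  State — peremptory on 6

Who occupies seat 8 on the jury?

9

Removed: #6, #13, #17, #18, #19, #25, #28. (#3, #12, #20, #23, #31 stay — for-cause denied.)
Seating in order: seats 1–12 → #1, #2, #3, #4, #5, #7, #8, #9, #10, #11, #12, #14; alternates → #15.
So seat 8 is #9.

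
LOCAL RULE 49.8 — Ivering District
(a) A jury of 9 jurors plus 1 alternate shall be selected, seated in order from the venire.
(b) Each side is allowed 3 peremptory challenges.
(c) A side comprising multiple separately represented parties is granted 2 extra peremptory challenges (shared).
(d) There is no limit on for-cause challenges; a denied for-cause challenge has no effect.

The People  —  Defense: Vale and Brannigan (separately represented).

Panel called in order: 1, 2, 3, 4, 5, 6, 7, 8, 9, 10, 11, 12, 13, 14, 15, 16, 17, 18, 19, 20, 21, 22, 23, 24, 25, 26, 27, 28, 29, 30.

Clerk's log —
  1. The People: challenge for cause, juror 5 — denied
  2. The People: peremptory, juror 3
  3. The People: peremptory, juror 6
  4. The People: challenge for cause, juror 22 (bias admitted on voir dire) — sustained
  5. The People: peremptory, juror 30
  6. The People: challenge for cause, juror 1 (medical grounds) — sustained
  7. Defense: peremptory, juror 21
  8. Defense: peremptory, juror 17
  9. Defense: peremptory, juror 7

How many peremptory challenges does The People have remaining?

0

The People allotment: 3.
The People peremptories used: #3, #6, #30 — 3 (for-cause on #5, #22, #1 don't count).
Remaining: 3 − 3 = 0.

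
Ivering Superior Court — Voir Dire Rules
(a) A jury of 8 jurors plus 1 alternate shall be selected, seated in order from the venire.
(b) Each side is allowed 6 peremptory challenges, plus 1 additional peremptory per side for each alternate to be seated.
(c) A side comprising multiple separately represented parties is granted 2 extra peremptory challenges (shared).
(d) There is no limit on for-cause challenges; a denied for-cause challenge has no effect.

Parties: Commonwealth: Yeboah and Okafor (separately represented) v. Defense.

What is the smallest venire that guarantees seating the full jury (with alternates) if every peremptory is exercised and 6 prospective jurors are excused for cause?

31

Seats to fill: 8 + 1 alternates = 9.
Peremptories — Commonwealth: 6 + 1×1 + 2 = 9; Defense: 6 + 1×1 = 7; total 16.
For-cause removals: 6.
Minimum venire: 9 + 16 + 6 = 31.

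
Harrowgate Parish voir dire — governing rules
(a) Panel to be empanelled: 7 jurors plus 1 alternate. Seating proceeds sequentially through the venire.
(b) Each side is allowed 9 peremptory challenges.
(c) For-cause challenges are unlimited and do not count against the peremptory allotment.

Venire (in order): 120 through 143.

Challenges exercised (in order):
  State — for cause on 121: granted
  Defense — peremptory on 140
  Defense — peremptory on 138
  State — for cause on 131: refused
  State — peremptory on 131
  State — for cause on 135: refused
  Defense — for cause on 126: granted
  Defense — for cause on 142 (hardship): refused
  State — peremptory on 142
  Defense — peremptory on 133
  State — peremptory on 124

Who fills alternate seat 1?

130

Removed: #121, #124, #126, #131, #133, #138, #140, #142. (#135 stays — for-cause denied.)
Seating in order: seats 1–7 → #120, #122, #123, #125, #127, #128, #129; alternates → #130.
So alternate 1 is #130.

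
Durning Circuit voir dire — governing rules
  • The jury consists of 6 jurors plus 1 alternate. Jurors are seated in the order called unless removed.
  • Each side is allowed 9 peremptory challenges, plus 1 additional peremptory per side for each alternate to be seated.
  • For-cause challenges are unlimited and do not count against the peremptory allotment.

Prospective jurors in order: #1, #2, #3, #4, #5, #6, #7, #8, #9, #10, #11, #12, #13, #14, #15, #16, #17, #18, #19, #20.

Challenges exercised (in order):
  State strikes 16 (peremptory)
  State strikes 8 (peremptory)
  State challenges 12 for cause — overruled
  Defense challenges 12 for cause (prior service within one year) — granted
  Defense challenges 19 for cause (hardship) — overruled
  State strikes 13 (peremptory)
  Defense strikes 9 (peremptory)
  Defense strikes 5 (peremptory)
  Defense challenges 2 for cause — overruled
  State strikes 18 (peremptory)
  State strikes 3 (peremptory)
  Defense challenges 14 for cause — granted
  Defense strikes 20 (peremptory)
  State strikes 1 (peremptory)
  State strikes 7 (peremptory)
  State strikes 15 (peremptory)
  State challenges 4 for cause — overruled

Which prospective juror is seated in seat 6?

Removed: #1, #3, #5, #7, #8, #9, #12, #13, #14, #15, #16, #18, #20. (#2, #4, #19 stay — for-cause denied.)
Seating in order: seats 1–6 → #2, #4, #6, #10, #11, #17; alternates → #19.
So seat 6 is #17.

17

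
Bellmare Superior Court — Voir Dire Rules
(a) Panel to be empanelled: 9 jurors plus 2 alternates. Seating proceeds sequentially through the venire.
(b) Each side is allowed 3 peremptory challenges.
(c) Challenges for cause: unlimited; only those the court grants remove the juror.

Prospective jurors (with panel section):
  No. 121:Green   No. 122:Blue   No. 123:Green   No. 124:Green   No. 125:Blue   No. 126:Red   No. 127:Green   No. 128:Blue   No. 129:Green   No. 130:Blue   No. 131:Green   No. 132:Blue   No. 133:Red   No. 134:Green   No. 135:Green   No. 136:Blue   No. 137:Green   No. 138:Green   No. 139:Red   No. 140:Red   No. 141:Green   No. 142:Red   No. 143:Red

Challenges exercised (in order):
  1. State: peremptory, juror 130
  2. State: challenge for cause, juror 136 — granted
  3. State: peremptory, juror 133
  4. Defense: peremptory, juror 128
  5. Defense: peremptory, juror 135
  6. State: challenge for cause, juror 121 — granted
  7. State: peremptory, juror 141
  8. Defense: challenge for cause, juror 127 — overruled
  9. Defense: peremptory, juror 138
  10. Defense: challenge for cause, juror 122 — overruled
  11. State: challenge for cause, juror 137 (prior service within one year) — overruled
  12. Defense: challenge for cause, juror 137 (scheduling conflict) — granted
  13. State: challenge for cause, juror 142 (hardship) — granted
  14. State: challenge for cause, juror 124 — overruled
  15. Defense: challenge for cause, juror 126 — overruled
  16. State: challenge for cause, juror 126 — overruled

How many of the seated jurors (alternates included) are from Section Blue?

3

Removed: #121, #128, #130, #133, #135, #136, #137, #138, #141, #142.
Seated (11 incl. alternates): #122, #123, #124, #125, #126, #127, #129, #131, #132, #134, #139.
Of those, in Section Blue: #122, #125, #132 → 3.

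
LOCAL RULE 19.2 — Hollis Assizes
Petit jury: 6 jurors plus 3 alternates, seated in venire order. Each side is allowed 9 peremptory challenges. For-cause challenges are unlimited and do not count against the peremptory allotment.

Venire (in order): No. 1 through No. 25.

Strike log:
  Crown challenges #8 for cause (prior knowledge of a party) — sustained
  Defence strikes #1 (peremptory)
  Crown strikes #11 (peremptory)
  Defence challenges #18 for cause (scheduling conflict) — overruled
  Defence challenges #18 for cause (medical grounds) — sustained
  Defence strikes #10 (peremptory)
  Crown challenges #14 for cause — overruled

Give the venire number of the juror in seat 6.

Removed: #1, #8, #10, #11, #18. (#14 stays — for-cause denied.)
Filling seats in venire order through position 6: #2, #3, #4, #5, #6, #7.
So seat 6 is #7.

7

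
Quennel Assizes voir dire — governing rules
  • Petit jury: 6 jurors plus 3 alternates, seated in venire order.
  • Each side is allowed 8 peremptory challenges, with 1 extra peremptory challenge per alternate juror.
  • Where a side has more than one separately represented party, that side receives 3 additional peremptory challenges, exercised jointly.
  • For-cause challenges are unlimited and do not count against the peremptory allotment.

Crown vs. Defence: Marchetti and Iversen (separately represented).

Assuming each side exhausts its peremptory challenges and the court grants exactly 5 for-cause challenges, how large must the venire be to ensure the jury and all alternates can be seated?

39

Seats to fill: 6 + 3 alternates = 9.
Peremptories — Crown: 8 + 1×3 = 11; Defence: 8 + 1×3 + 3 = 14; total 25.
For-cause removals: 5.
Minimum venire: 9 + 25 + 5 = 39.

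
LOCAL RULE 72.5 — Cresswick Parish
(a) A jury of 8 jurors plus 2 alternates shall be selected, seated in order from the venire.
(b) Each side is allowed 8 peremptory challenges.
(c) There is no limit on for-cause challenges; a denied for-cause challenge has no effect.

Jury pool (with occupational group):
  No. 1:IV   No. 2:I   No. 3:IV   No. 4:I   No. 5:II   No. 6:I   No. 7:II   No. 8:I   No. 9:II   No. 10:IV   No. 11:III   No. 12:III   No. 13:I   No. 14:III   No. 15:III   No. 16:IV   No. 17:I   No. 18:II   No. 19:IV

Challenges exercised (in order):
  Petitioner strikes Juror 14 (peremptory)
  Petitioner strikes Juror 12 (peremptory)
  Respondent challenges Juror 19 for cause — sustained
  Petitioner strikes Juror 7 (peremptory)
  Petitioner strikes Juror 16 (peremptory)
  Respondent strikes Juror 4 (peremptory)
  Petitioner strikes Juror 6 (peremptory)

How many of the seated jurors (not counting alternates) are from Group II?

Removed: #4, #6, #7, #12, #14, #16, #19.
Seated jurors 1–8: #1, #2, #3, #5, #8, #9, #10, #11 (alternates #13, #15 not counted).
Of those, in Group II: #5, #9 → 2.

2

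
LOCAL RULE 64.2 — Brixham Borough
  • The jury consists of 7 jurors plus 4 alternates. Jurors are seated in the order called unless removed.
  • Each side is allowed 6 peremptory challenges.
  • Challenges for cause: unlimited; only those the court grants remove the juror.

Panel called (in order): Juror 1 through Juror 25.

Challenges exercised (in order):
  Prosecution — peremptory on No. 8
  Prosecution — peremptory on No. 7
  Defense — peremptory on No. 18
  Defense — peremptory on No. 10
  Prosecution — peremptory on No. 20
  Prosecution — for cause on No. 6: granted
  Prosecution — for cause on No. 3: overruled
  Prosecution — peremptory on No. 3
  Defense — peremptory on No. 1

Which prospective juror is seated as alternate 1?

14

Removed: #1, #3, #6, #7, #8, #10, #18, #20.
Seating in order: seats 1–7 → #2, #4, #5, #9, #11, #12, #13; alternates → #14, #15, #16, #17.
So alternate 1 is #14.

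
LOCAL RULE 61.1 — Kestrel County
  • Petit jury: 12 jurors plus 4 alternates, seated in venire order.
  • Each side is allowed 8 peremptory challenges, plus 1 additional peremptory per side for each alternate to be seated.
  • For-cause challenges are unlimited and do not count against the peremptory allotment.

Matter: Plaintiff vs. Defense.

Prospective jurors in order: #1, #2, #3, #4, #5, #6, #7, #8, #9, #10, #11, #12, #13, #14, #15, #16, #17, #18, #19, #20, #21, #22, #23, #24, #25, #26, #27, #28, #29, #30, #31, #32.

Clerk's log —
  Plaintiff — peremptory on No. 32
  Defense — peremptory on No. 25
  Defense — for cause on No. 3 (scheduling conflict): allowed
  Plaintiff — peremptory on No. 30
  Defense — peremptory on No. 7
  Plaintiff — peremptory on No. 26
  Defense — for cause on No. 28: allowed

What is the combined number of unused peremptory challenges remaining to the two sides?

Plaintiff allotment: 8 base + 1 × 4 alternates = 12. Defense allotment: 8 base + 1 × 4 alternates = 12.
Plaintiff peremptories used: #32, #30, #26 — 3.
Defense peremptories used: #25, #7 — 2 (for-cause on #3, #28 don't count).
Remaining: (12 − 3) + (12 − 2) = 19.

19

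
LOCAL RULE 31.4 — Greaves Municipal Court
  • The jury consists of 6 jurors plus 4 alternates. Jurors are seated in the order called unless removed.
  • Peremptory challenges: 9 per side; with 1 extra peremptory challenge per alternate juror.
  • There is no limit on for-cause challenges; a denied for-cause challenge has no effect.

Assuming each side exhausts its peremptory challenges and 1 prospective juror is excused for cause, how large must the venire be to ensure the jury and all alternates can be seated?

37

Seats to fill: 6 + 4 alternates = 10.
Peremptories: 9 + 1×4 = 13 per side × 2 sides = 26.
For-cause removals: 1.
Minimum venire: 10 + 26 + 1 = 37.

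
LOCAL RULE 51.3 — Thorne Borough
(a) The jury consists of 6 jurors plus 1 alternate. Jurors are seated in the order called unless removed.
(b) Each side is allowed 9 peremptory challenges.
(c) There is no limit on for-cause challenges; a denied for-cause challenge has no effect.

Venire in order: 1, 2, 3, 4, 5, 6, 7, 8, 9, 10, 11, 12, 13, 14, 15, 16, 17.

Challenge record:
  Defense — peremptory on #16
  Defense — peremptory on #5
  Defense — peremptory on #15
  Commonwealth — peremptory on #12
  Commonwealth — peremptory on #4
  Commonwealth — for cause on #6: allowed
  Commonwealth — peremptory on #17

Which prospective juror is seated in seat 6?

9

Removed: #4, #5, #6, #12, #15, #16, #17.
Seating in order: seats 1–6 → #1, #2, #3, #7, #8, #9; alternates → #10.
So seat 6 is #9.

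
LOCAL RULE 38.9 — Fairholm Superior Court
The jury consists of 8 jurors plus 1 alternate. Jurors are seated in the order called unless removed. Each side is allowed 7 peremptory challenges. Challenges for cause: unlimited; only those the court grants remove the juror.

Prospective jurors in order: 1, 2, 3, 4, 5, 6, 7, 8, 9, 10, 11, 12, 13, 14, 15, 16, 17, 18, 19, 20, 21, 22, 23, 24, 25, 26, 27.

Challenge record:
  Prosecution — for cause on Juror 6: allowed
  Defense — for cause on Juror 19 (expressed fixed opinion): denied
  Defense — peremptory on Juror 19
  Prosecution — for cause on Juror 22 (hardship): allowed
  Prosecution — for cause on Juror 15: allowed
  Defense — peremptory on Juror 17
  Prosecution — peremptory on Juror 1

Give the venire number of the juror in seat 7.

Removed: #1, #6, #15, #17, #19, #22.
Seating in order: seats 1–8 → #2, #3, #4, #5, #7, #8, #9, #10; alternates → #11.
So seat 7 is #9.

9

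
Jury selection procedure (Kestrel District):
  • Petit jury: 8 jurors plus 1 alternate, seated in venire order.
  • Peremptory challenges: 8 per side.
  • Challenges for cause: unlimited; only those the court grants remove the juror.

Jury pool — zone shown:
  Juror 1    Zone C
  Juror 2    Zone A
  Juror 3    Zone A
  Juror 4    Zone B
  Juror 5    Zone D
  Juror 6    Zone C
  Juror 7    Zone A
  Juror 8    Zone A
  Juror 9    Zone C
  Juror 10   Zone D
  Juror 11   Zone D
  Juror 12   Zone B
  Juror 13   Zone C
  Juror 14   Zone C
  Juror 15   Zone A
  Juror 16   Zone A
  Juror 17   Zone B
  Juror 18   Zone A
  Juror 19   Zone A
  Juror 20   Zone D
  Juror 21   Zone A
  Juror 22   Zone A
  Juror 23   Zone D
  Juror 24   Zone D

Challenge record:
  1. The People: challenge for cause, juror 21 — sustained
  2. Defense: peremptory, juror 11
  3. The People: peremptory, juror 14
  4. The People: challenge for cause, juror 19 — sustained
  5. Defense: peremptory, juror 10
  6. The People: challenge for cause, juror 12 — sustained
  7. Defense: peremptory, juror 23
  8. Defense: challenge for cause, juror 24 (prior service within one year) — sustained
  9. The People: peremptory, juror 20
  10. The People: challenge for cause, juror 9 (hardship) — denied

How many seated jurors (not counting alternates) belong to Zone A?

Removed: #10, #11, #12, #14, #19, #20, #21, #23, #24.
Seated jurors 1–8: #1, #2, #3, #4, #5, #6, #7, #8 (alternates #9 not counted).
Of those, in Zone A: #2, #3, #7, #8 → 4.

4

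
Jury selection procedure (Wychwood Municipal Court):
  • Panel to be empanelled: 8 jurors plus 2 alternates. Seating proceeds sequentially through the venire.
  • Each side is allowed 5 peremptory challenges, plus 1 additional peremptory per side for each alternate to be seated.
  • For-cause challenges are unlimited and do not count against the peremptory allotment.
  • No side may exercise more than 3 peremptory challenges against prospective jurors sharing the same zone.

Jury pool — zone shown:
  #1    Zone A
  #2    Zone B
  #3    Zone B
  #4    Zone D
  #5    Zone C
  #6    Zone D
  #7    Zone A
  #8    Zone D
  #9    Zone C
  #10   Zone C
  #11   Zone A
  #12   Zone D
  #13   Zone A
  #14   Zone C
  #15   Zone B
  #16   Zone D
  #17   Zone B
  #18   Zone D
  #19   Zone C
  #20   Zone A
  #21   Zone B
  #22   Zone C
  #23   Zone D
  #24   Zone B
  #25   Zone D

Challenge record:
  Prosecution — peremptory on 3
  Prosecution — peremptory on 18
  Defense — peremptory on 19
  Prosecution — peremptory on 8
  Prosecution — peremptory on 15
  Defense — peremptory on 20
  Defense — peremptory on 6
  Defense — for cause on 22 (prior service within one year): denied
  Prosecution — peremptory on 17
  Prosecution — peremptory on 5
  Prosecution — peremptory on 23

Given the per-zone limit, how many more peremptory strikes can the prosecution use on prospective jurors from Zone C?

Prosecution peremptories so far: #3, #18, #8, #15, #17, #5, #23 — 7 of 7 used, 0 left overall.
Against Zone C: #5 — 1 used; per-zone cap 3 leaves 2.
Binding limit: min(0, 2) = 0.

0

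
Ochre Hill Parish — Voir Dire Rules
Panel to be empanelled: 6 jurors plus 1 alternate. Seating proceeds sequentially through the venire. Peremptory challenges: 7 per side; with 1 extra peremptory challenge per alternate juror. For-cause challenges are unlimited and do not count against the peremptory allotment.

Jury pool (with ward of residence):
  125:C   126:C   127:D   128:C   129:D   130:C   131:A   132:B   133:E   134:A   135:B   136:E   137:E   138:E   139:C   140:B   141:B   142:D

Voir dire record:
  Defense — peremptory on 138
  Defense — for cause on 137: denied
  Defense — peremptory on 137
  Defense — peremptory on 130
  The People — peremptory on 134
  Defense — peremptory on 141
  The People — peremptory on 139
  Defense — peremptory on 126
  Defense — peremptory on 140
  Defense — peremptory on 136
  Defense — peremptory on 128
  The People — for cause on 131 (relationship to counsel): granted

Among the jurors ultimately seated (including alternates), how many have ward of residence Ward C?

1

Removed: #126, #128, #130, #131, #134, #136, #137, #138, #139, #140, #141.
Seated (7 incl. alternates): #125, #127, #129, #132, #133, #135, #142.
Of those, in Ward C: #125 → 1.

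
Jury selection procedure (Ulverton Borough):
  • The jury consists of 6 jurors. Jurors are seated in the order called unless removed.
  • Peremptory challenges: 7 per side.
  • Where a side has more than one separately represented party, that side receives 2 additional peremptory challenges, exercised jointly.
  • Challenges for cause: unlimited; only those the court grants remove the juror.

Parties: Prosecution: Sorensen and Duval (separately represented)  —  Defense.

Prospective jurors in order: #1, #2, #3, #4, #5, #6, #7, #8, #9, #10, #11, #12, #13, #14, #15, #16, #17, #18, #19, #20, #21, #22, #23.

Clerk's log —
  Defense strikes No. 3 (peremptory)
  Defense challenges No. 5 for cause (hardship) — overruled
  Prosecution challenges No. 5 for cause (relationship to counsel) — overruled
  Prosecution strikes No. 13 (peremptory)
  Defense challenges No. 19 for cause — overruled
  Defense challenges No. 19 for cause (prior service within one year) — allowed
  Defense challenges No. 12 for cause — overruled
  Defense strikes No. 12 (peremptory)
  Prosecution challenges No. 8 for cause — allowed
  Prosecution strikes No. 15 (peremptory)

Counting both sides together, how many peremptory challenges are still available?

12

Prosecution allotment: 7 base + 2 multi-party = 9. Defense allotment: 7.
Prosecution peremptories used: #13, #15 — 2 (for-cause on #5, #8 don't count).
Defense peremptories used: #3, #12 — 2 (for-cause on #5, #19, #19, #12 don't count).
Remaining: (9 − 2) + (7 − 2) = 12.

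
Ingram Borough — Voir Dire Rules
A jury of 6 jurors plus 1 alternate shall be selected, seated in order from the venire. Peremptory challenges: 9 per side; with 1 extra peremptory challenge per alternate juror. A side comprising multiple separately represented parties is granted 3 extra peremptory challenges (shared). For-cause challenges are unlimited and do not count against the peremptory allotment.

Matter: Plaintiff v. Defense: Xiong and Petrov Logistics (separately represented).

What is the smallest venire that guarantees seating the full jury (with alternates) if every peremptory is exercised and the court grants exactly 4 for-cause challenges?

Seats to fill: 6 + 1 alternates = 7.
Peremptories — Plaintiff: 9 + 1×1 = 10; Defense: 9 + 1×1 + 3 = 13; total 23.
For-cause removals: 4.
Minimum venire: 7 + 23 + 4 = 34.

34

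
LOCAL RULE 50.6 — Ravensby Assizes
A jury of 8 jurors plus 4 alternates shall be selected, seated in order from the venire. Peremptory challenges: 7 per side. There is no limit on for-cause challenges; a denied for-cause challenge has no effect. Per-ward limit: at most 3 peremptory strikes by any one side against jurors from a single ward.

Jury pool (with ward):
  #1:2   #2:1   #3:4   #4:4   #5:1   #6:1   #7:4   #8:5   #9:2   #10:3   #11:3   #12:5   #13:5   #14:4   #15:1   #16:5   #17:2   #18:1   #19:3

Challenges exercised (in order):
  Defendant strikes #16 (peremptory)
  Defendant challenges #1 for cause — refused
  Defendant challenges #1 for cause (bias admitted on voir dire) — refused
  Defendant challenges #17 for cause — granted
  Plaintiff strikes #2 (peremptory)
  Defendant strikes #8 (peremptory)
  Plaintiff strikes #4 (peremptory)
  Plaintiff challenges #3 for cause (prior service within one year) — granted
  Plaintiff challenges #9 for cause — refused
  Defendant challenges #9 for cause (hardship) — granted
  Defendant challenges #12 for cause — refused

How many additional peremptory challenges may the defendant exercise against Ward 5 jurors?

1

Defendant peremptories so far: #16, #8 — 2 of 7 used, 5 left overall.
Against Ward 5: #16, #8 — 2 used; per-ward cap 3 leaves 1.
Binding limit: min(5, 1) = 1.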